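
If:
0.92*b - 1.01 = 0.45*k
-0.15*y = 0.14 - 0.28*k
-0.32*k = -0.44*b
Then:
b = 3.35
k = 4.61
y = 7.67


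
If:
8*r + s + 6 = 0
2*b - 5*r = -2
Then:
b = -5*s/16 - 23/8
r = -s/8 - 3/4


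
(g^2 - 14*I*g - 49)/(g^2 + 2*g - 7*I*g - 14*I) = (g - 7*I)/(g + 2)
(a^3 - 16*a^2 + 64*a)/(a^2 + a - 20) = a*(a^2 - 16*a + 64)/(a^2 + a - 20)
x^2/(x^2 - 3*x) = x/(x - 3)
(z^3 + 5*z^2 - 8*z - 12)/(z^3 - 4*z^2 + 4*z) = (z^2 + 7*z + 6)/(z*(z - 2))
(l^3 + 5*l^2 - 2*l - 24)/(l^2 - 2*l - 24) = (l^2 + l - 6)/(l - 6)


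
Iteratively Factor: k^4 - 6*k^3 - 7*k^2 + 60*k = (k - 5)*(k^3 - k^2 - 12*k) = (k - 5)*(k - 4)*(k^2 + 3*k) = (k - 5)*(k - 4)*(k + 3)*(k)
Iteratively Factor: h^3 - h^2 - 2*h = (h)*(h^2 - h - 2) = h*(h - 2)*(h + 1)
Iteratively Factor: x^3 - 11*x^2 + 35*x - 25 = (x - 1)*(x^2 - 10*x + 25) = (x - 5)*(x - 1)*(x - 5)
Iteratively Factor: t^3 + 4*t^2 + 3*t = (t + 3)*(t^2 + t) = t*(t + 3)*(t + 1)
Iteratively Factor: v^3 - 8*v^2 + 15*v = (v)*(v^2 - 8*v + 15) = v*(v - 5)*(v - 3)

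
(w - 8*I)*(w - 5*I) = w^2 - 13*I*w - 40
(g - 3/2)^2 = g^2 - 3*g + 9/4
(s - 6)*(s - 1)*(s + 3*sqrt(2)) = s^3 - 7*s^2 + 3*sqrt(2)*s^2 - 21*sqrt(2)*s + 6*s + 18*sqrt(2)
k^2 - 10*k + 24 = (k - 6)*(k - 4)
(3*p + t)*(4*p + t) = 12*p^2 + 7*p*t + t^2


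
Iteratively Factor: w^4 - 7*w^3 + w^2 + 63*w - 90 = (w + 3)*(w^3 - 10*w^2 + 31*w - 30) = (w - 3)*(w + 3)*(w^2 - 7*w + 10) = (w - 3)*(w - 2)*(w + 3)*(w - 5)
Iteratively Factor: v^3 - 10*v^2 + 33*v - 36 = (v - 3)*(v^2 - 7*v + 12) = (v - 4)*(v - 3)*(v - 3)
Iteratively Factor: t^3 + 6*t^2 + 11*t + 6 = (t + 3)*(t^2 + 3*t + 2) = (t + 1)*(t + 3)*(t + 2)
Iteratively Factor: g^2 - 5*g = (g - 5)*(g)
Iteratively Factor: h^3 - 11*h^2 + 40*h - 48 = (h - 4)*(h^2 - 7*h + 12) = (h - 4)^2*(h - 3)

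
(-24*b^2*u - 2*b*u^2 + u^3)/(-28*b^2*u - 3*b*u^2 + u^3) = (-6*b + u)/(-7*b + u)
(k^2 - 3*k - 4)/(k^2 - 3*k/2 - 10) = 2*(k + 1)/(2*k + 5)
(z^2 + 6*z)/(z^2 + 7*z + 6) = z/(z + 1)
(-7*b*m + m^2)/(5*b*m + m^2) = (-7*b + m)/(5*b + m)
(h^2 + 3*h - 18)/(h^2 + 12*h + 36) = (h - 3)/(h + 6)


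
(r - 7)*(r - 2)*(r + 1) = r^3 - 8*r^2 + 5*r + 14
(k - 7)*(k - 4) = k^2 - 11*k + 28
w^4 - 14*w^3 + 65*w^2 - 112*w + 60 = (w - 6)*(w - 5)*(w - 2)*(w - 1)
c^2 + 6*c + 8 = (c + 2)*(c + 4)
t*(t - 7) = t^2 - 7*t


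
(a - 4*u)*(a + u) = a^2 - 3*a*u - 4*u^2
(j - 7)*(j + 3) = j^2 - 4*j - 21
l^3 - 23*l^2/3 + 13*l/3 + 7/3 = (l - 7)*(l - 1)*(l + 1/3)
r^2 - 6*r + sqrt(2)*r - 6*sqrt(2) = (r - 6)*(r + sqrt(2))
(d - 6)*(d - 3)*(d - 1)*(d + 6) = d^4 - 4*d^3 - 33*d^2 + 144*d - 108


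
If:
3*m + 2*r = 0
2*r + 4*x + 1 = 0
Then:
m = 4*x/3 + 1/3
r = -2*x - 1/2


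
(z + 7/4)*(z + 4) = z^2 + 23*z/4 + 7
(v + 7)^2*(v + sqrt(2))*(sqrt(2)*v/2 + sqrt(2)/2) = sqrt(2)*v^4/2 + v^3 + 15*sqrt(2)*v^3/2 + 15*v^2 + 63*sqrt(2)*v^2/2 + 49*sqrt(2)*v/2 + 63*v + 49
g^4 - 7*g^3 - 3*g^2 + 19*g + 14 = (g - 7)*(g - 2)*(g + 1)^2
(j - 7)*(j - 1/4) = j^2 - 29*j/4 + 7/4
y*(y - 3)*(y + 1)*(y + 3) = y^4 + y^3 - 9*y^2 - 9*y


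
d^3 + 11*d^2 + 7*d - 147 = (d - 3)*(d + 7)^2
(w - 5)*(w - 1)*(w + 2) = w^3 - 4*w^2 - 7*w + 10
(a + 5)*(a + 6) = a^2 + 11*a + 30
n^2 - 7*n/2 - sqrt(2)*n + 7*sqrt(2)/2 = (n - 7/2)*(n - sqrt(2))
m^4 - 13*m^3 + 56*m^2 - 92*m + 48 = (m - 6)*(m - 4)*(m - 2)*(m - 1)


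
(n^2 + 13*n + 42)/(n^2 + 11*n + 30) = (n + 7)/(n + 5)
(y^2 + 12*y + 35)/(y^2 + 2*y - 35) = (y + 5)/(y - 5)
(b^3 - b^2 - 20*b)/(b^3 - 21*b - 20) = b/(b + 1)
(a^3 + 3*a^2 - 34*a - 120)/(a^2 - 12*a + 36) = (a^2 + 9*a + 20)/(a - 6)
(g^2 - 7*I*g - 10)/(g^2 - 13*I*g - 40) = (g - 2*I)/(g - 8*I)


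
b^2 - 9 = (b - 3)*(b + 3)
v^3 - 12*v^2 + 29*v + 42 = (v - 7)*(v - 6)*(v + 1)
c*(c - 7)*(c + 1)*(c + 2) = c^4 - 4*c^3 - 19*c^2 - 14*c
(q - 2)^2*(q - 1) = q^3 - 5*q^2 + 8*q - 4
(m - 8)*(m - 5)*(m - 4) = m^3 - 17*m^2 + 92*m - 160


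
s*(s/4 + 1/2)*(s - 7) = s^3/4 - 5*s^2/4 - 7*s/2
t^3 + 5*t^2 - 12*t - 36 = (t - 3)*(t + 2)*(t + 6)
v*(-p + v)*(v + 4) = -p*v^2 - 4*p*v + v^3 + 4*v^2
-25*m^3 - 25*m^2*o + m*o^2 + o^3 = (-5*m + o)*(m + o)*(5*m + o)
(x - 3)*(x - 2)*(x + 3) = x^3 - 2*x^2 - 9*x + 18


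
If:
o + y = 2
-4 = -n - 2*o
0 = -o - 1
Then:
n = 6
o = -1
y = 3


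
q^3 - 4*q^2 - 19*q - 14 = (q - 7)*(q + 1)*(q + 2)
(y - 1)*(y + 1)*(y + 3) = y^3 + 3*y^2 - y - 3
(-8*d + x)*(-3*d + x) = 24*d^2 - 11*d*x + x^2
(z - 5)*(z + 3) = z^2 - 2*z - 15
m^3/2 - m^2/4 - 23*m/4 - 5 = (m/2 + 1/2)*(m - 4)*(m + 5/2)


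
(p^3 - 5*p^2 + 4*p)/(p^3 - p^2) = (p - 4)/p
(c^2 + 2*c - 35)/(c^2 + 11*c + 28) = (c - 5)/(c + 4)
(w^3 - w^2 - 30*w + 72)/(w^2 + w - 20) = (w^2 + 3*w - 18)/(w + 5)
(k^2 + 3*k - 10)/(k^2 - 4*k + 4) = (k + 5)/(k - 2)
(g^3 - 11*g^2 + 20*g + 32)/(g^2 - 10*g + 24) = (g^2 - 7*g - 8)/(g - 6)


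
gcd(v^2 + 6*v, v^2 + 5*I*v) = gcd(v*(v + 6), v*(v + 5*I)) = v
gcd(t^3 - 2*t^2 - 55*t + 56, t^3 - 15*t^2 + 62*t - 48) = t^2 - 9*t + 8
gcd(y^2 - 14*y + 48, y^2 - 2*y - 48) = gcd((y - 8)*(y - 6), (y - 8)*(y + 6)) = y - 8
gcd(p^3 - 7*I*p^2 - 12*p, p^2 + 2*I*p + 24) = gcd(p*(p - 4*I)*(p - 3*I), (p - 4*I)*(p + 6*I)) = p - 4*I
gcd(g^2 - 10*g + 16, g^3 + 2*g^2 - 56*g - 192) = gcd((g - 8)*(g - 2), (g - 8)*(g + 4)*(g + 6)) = g - 8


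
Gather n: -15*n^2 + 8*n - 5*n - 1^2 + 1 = -15*n^2 + 3*n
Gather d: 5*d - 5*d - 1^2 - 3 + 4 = 0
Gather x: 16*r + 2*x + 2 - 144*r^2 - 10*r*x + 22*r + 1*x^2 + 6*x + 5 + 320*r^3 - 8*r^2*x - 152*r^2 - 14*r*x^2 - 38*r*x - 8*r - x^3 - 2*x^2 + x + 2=320*r^3 - 296*r^2 + 30*r - x^3 + x^2*(-14*r - 1) + x*(-8*r^2 - 48*r + 9) + 9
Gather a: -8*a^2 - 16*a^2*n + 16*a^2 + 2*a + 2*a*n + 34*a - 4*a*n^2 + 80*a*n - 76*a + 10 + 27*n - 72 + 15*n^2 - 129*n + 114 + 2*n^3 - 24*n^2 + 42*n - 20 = a^2*(8 - 16*n) + a*(-4*n^2 + 82*n - 40) + 2*n^3 - 9*n^2 - 60*n + 32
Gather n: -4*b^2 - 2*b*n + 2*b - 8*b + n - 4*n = -4*b^2 - 6*b + n*(-2*b - 3)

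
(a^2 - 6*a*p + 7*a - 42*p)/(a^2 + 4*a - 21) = (a - 6*p)/(a - 3)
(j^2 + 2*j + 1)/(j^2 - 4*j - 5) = (j + 1)/(j - 5)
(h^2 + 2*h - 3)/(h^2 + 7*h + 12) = (h - 1)/(h + 4)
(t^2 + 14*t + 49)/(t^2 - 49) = (t + 7)/(t - 7)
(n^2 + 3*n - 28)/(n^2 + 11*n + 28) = (n - 4)/(n + 4)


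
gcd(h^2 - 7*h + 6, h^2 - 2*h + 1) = h - 1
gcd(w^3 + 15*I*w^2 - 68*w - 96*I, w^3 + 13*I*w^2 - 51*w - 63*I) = w + 3*I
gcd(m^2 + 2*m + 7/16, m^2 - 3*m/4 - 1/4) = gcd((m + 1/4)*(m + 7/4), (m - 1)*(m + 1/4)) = m + 1/4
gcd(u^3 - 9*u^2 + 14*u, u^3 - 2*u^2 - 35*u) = u^2 - 7*u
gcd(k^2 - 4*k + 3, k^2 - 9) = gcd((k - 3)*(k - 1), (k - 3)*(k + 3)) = k - 3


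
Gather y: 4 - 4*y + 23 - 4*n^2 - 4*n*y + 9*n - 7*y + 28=-4*n^2 + 9*n + y*(-4*n - 11) + 55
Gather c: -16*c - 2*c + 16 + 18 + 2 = 36 - 18*c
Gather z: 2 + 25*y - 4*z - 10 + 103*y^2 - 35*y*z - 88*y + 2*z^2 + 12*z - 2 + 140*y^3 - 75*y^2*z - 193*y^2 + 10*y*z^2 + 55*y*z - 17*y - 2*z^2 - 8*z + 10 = 140*y^3 - 90*y^2 + 10*y*z^2 - 80*y + z*(-75*y^2 + 20*y)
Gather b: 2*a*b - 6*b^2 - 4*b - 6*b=-6*b^2 + b*(2*a - 10)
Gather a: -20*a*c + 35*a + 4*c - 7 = a*(35 - 20*c) + 4*c - 7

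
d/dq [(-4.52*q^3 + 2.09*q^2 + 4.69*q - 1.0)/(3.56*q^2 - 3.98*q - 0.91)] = (-16.0912*q^4 + 35.9792*q^3 - 12.675*q^2 + 3.3162*q - 8.2479)/(12.6736*q^4 - 28.3376*q^3 + 9.3612*q^2 + 7.2436*q + 0.8281)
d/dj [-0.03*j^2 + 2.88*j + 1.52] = 2.88 - 0.06*j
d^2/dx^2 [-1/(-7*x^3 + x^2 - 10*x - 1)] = 2*((1 - 21*x)*(7*x^3 - x^2 + 10*x + 1) + (21*x^2 - 2*x + 10)^2)/(7*x^3 - x^2 + 10*x + 1)^3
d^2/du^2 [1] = 0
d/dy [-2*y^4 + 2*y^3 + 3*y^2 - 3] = 2*y*(-4*y^2 + 3*y + 3)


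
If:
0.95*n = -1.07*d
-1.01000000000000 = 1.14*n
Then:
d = 0.79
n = -0.89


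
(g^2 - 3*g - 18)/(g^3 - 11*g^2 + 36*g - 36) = (g + 3)/(g^2 - 5*g + 6)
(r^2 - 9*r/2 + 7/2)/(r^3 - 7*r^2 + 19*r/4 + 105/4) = 2*(r - 1)/(2*r^2 - 7*r - 15)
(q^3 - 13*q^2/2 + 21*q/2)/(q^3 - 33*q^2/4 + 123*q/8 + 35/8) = 4*q*(q - 3)/(4*q^2 - 19*q - 5)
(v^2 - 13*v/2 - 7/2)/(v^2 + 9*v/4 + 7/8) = 4*(v - 7)/(4*v + 7)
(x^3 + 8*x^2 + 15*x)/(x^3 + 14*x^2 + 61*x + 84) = x*(x + 5)/(x^2 + 11*x + 28)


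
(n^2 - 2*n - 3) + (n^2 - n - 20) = 2*n^2 - 3*n - 23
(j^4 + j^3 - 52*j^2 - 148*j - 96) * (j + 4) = j^5 + 5*j^4 - 48*j^3 - 356*j^2 - 688*j - 384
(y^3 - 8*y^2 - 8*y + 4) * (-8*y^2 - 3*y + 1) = -8*y^5 + 61*y^4 + 89*y^3 - 16*y^2 - 20*y + 4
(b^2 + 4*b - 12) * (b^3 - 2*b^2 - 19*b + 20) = b^5 + 2*b^4 - 39*b^3 - 32*b^2 + 308*b - 240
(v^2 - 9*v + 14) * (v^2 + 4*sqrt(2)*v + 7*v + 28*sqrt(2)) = v^4 - 2*v^3 + 4*sqrt(2)*v^3 - 49*v^2 - 8*sqrt(2)*v^2 - 196*sqrt(2)*v + 98*v + 392*sqrt(2)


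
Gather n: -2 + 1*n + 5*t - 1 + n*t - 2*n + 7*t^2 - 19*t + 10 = n*(t - 1) + 7*t^2 - 14*t + 7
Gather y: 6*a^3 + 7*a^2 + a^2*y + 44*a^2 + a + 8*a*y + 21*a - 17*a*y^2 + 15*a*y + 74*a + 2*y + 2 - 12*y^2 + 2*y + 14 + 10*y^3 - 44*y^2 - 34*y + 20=6*a^3 + 51*a^2 + 96*a + 10*y^3 + y^2*(-17*a - 56) + y*(a^2 + 23*a - 30) + 36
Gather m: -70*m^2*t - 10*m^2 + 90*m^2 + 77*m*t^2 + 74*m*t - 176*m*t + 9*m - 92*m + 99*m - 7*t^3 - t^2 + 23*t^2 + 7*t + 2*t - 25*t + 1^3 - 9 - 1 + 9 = m^2*(80 - 70*t) + m*(77*t^2 - 102*t + 16) - 7*t^3 + 22*t^2 - 16*t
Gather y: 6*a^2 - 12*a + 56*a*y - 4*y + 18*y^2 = 6*a^2 - 12*a + 18*y^2 + y*(56*a - 4)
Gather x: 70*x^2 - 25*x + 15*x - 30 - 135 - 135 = 70*x^2 - 10*x - 300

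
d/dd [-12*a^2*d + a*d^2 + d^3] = -12*a^2 + 2*a*d + 3*d^2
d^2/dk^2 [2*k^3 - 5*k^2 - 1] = 12*k - 10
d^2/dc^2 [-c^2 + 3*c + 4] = -2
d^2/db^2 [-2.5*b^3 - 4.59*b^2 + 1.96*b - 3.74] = -15.0*b - 9.18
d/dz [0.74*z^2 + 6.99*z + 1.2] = 1.48*z + 6.99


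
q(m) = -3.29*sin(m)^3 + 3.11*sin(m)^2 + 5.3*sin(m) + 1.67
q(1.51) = 6.79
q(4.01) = 0.90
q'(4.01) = 3.36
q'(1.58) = -0.02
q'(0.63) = 4.48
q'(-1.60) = 0.31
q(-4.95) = 6.74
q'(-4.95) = 0.48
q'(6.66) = 5.81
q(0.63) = 5.20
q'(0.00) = 5.30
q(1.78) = 6.75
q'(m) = -9.87*sin(m)^2*cos(m) + 6.22*sin(m)*cos(m) + 5.3*cos(m)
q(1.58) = 6.79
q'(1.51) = 0.10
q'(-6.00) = 6.02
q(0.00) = 1.67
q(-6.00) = 3.32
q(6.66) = 3.88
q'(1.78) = -0.40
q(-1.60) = 2.77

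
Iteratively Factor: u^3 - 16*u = (u - 4)*(u^2 + 4*u) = (u - 4)*(u + 4)*(u)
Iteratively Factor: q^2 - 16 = (q - 4)*(q + 4)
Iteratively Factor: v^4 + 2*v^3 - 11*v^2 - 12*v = (v)*(v^3 + 2*v^2 - 11*v - 12) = v*(v + 1)*(v^2 + v - 12) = v*(v + 1)*(v + 4)*(v - 3)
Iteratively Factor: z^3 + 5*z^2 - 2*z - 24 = (z + 3)*(z^2 + 2*z - 8) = (z - 2)*(z + 3)*(z + 4)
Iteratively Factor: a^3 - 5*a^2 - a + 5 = (a - 1)*(a^2 - 4*a - 5) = (a - 1)*(a + 1)*(a - 5)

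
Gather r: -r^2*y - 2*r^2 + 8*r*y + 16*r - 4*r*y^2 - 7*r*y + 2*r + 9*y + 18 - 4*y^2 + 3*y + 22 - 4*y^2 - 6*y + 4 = r^2*(-y - 2) + r*(-4*y^2 + y + 18) - 8*y^2 + 6*y + 44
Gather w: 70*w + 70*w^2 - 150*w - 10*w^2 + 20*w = 60*w^2 - 60*w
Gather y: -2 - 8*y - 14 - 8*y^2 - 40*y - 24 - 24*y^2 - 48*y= -32*y^2 - 96*y - 40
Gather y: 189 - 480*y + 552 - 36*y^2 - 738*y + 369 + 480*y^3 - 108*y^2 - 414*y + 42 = 480*y^3 - 144*y^2 - 1632*y + 1152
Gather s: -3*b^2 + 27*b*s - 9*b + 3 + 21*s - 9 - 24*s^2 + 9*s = -3*b^2 - 9*b - 24*s^2 + s*(27*b + 30) - 6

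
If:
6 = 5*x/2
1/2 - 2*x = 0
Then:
No Solution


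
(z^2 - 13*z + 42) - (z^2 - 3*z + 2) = 40 - 10*z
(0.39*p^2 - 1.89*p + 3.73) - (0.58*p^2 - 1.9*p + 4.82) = -0.19*p^2 + 0.01*p - 1.09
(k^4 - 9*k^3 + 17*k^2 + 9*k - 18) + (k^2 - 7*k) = k^4 - 9*k^3 + 18*k^2 + 2*k - 18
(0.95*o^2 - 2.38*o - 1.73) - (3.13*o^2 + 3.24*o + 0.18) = -2.18*o^2 - 5.62*o - 1.91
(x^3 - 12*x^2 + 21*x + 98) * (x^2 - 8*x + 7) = x^5 - 20*x^4 + 124*x^3 - 154*x^2 - 637*x + 686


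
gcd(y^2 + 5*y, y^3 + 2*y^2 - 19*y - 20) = y + 5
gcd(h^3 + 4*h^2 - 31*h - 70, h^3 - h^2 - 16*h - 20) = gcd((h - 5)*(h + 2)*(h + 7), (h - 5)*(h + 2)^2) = h^2 - 3*h - 10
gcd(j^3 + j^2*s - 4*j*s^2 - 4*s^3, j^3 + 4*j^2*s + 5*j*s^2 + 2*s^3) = j^2 + 3*j*s + 2*s^2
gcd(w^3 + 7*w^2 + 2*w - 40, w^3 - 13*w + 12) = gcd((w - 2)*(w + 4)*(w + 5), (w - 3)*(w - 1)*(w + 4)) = w + 4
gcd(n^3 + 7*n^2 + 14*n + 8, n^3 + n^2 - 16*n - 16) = n^2 + 5*n + 4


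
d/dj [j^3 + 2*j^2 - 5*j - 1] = 3*j^2 + 4*j - 5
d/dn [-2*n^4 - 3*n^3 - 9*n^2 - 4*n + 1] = -8*n^3 - 9*n^2 - 18*n - 4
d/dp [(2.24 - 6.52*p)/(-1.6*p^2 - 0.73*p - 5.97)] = (-10.432*p^2 + 7.168*p + 40.5596)/(2.56*p^4 + 2.336*p^3 + 19.6369*p^2 + 8.7162*p + 35.6409)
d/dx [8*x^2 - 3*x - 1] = 16*x - 3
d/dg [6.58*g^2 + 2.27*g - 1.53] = 13.16*g + 2.27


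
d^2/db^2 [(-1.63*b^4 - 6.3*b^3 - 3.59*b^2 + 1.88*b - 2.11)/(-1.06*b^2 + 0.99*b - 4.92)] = (3.662936*b^6 - 10.263132*b^5 + 60.590034*b^4 - 177.082768*b^3 + 191.250312*b^2 + 960.543972*b + 137.615622)/(1.191016*b^6 - 3.337092*b^5 + 19.701054*b^4 - 31.948587*b^3 + 91.442628*b^2 - 71.893008*b + 119.095488)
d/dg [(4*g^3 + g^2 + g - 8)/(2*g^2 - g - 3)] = (8*g^4 - 8*g^3 - 39*g^2 + 26*g - 11)/(4*g^4 - 4*g^3 - 11*g^2 + 6*g + 9)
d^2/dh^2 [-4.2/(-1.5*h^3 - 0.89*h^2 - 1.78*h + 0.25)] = (-(37.8*h + 7.476)*(1.5*h^3 + 0.89*h^2 + 1.78*h - 0.25) + 4.2*(4.5*h^2 + 1.78*h + 1.78)*(9.0*h^2 + 3.56*h + 3.56))/(1.5*h^3 + 0.89*h^2 + 1.78*h - 0.25)^3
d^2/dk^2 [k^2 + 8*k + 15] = 2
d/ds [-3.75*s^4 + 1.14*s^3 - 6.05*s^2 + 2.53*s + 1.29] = -15.0*s^3 + 3.42*s^2 - 12.1*s + 2.53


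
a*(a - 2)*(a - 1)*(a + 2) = a^4 - a^3 - 4*a^2 + 4*a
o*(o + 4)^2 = o^3 + 8*o^2 + 16*o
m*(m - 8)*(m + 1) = m^3 - 7*m^2 - 8*m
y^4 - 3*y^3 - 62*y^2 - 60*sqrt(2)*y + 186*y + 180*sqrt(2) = (y - 3)*(y - 6*sqrt(2))*(y + sqrt(2))*(y + 5*sqrt(2))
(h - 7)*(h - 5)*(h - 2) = h^3 - 14*h^2 + 59*h - 70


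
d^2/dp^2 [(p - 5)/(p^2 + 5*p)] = 2*(-3*p^2*(p + 5) + (p - 5)*(2*p + 5)^2)/(p^3*(p + 5)^3)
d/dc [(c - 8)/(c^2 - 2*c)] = (-c^2 + 16*c - 16)/(c^2*(c^2 - 4*c + 4))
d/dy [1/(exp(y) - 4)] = -exp(y)/(exp(y) - 4)^2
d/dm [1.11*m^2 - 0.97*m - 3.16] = 2.22*m - 0.97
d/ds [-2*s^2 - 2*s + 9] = -4*s - 2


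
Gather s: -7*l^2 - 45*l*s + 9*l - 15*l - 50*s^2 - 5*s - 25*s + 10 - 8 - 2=-7*l^2 - 6*l - 50*s^2 + s*(-45*l - 30)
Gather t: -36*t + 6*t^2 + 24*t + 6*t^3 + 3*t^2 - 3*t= 6*t^3 + 9*t^2 - 15*t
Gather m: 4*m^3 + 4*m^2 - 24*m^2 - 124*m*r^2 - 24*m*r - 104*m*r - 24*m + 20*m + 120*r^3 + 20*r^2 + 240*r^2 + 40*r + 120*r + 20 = 4*m^3 - 20*m^2 + m*(-124*r^2 - 128*r - 4) + 120*r^3 + 260*r^2 + 160*r + 20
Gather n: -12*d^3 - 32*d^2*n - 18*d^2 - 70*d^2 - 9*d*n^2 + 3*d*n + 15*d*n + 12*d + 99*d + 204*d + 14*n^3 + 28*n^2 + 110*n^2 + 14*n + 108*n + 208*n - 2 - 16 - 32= -12*d^3 - 88*d^2 + 315*d + 14*n^3 + n^2*(138 - 9*d) + n*(-32*d^2 + 18*d + 330) - 50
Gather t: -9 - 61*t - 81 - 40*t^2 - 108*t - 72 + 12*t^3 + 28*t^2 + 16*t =12*t^3 - 12*t^2 - 153*t - 162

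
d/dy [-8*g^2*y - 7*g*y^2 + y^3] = -8*g^2 - 14*g*y + 3*y^2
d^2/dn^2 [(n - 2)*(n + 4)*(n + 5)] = 6*n + 14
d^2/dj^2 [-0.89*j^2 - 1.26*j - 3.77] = -1.78000000000000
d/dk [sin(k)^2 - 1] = sin(2*k)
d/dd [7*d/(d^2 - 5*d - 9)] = 7*(-d^2 - 9)/(d^4 - 10*d^3 + 7*d^2 + 90*d + 81)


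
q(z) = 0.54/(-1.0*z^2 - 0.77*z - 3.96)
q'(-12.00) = -0.00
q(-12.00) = -0.00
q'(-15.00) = -0.00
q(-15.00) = -0.00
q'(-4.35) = -0.01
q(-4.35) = -0.03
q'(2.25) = 0.02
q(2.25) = -0.05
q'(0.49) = 0.05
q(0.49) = -0.12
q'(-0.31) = 0.01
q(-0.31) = -0.14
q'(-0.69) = -0.02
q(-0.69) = -0.14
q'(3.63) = 0.01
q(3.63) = -0.03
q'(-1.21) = -0.04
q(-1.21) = -0.12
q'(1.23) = 0.04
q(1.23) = -0.08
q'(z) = 0.54*(2.0*z + 0.77)/(-1.0*z^2 - 0.77*z - 3.96)^2 = (1.08*z + 0.4158)/(1.0*z^2 + 0.77*z + 3.96)^2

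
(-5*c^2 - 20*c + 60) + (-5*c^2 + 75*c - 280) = -10*c^2 + 55*c - 220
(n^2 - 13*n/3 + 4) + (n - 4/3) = n^2 - 10*n/3 + 8/3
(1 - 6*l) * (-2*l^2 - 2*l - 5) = 12*l^3 + 10*l^2 + 28*l - 5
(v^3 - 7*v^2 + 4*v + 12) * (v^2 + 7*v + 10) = v^5 - 35*v^3 - 30*v^2 + 124*v + 120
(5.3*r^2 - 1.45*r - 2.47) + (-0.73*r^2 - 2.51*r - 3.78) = 4.57*r^2 - 3.96*r - 6.25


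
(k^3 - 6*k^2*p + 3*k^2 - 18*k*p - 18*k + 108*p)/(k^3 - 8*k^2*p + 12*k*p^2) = (-k^2 - 3*k + 18)/(k*(-k + 2*p))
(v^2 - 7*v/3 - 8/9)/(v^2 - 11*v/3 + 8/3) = (v + 1/3)/(v - 1)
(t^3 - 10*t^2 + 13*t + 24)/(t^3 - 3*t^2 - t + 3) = (t - 8)/(t - 1)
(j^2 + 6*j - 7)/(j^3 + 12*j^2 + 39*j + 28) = (j - 1)/(j^2 + 5*j + 4)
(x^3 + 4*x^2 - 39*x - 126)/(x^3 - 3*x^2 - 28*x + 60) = (x^2 + 10*x + 21)/(x^2 + 3*x - 10)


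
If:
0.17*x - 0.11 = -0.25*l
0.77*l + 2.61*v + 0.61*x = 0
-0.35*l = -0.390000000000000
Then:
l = 1.11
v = -0.10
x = -0.99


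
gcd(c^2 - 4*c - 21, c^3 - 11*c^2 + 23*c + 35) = c - 7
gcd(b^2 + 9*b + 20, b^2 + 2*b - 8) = b + 4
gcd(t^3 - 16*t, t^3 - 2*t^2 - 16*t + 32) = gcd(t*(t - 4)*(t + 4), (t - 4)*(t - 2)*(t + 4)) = t^2 - 16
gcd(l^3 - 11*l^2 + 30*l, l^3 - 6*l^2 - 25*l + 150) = l^2 - 11*l + 30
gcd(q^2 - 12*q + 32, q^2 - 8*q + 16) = q - 4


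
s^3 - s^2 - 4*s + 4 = (s - 2)*(s - 1)*(s + 2)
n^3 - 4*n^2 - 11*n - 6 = (n - 6)*(n + 1)^2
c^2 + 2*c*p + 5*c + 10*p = (c + 5)*(c + 2*p)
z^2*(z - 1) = z^3 - z^2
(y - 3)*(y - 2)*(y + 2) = y^3 - 3*y^2 - 4*y + 12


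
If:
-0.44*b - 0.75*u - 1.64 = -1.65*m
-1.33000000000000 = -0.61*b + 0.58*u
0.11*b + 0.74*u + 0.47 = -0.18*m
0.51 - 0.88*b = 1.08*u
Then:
No Solution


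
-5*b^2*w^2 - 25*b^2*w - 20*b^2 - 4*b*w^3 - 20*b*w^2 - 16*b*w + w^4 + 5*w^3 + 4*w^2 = (-5*b + w)*(b + w)*(w + 1)*(w + 4)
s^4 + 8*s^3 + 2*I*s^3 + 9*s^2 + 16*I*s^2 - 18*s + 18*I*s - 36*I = (s - 1)*(s + 3)*(s + 6)*(s + 2*I)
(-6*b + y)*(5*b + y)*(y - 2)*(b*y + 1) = -30*b^3*y^2 + 60*b^3*y - b^2*y^3 + 2*b^2*y^2 - 30*b^2*y + 60*b^2 + b*y^4 - 2*b*y^3 - b*y^2 + 2*b*y + y^3 - 2*y^2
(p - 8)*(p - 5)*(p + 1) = p^3 - 12*p^2 + 27*p + 40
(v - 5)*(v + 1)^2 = v^3 - 3*v^2 - 9*v - 5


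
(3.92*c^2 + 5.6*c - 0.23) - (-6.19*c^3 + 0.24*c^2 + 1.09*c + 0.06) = 6.19*c^3 + 3.68*c^2 + 4.51*c - 0.29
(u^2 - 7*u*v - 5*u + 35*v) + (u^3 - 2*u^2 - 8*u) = u^3 - u^2 - 7*u*v - 13*u + 35*v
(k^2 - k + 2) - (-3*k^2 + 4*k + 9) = 4*k^2 - 5*k - 7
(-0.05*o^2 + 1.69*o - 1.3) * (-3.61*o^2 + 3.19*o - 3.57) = 0.1805*o^4 - 6.2604*o^3 + 10.2626*o^2 - 10.1803*o + 4.641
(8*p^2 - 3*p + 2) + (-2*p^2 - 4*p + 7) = 6*p^2 - 7*p + 9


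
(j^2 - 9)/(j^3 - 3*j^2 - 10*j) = (9 - j^2)/(j*(-j^2 + 3*j + 10))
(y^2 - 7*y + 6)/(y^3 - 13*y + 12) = (y - 6)/(y^2 + y - 12)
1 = 1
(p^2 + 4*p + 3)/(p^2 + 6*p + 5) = (p + 3)/(p + 5)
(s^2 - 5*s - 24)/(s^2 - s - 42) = (-s^2 + 5*s + 24)/(-s^2 + s + 42)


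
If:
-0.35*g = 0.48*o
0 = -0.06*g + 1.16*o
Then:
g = 0.00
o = 0.00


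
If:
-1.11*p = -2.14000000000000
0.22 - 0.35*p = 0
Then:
No Solution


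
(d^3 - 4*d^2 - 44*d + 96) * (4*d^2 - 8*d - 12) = 4*d^5 - 24*d^4 - 156*d^3 + 784*d^2 - 240*d - 1152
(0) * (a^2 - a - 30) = 0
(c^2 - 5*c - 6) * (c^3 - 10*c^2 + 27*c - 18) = c^5 - 15*c^4 + 71*c^3 - 93*c^2 - 72*c + 108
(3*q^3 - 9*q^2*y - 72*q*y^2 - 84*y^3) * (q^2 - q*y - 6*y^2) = 3*q^5 - 12*q^4*y - 81*q^3*y^2 + 42*q^2*y^3 + 516*q*y^4 + 504*y^5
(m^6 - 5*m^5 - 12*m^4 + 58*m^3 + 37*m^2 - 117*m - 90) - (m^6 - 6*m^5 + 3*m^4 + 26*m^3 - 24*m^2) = m^5 - 15*m^4 + 32*m^3 + 61*m^2 - 117*m - 90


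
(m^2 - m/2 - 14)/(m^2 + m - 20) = (m + 7/2)/(m + 5)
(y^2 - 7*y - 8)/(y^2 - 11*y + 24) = (y + 1)/(y - 3)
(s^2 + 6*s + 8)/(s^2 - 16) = (s + 2)/(s - 4)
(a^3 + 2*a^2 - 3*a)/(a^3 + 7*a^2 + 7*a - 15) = a/(a + 5)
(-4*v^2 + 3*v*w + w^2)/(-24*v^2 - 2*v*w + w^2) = (v - w)/(6*v - w)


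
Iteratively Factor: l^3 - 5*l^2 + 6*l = (l - 2)*(l^2 - 3*l) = (l - 3)*(l - 2)*(l)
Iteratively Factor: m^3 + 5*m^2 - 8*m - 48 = (m - 3)*(m^2 + 8*m + 16) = (m - 3)*(m + 4)*(m + 4)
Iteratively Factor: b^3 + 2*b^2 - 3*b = (b - 1)*(b^2 + 3*b) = (b - 1)*(b + 3)*(b)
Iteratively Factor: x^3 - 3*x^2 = (x)*(x^2 - 3*x) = x*(x - 3)*(x)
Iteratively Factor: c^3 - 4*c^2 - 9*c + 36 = (c - 4)*(c^2 - 9) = (c - 4)*(c - 3)*(c + 3)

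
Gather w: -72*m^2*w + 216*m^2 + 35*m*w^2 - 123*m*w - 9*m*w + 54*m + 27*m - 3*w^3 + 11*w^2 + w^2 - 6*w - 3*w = 216*m^2 + 81*m - 3*w^3 + w^2*(35*m + 12) + w*(-72*m^2 - 132*m - 9)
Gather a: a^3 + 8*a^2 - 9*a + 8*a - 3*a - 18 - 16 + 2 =a^3 + 8*a^2 - 4*a - 32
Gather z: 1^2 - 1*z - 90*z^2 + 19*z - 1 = -90*z^2 + 18*z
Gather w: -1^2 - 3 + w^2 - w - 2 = w^2 - w - 6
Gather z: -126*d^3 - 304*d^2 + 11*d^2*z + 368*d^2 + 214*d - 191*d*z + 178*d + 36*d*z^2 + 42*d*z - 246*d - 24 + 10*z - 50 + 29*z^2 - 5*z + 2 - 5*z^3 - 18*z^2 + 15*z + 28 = -126*d^3 + 64*d^2 + 146*d - 5*z^3 + z^2*(36*d + 11) + z*(11*d^2 - 149*d + 20) - 44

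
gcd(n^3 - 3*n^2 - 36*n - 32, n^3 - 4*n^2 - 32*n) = n^2 - 4*n - 32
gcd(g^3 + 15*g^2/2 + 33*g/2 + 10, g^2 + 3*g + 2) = g + 1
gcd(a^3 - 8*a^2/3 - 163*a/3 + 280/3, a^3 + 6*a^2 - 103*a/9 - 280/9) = a + 7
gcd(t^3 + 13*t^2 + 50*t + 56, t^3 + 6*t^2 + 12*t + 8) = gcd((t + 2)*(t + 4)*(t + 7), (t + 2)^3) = t + 2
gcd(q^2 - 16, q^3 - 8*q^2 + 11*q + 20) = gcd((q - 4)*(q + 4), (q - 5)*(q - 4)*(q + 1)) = q - 4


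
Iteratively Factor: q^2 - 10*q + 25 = (q - 5)*(q - 5)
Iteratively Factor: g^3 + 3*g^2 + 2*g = (g + 2)*(g^2 + g) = (g + 1)*(g + 2)*(g)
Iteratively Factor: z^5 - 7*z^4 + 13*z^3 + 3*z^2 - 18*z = (z - 3)*(z^4 - 4*z^3 + z^2 + 6*z) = (z - 3)*(z - 2)*(z^3 - 2*z^2 - 3*z) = (z - 3)^2*(z - 2)*(z^2 + z) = z*(z - 3)^2*(z - 2)*(z + 1)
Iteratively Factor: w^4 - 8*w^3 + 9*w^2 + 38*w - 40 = (w - 4)*(w^3 - 4*w^2 - 7*w + 10) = (w - 4)*(w + 2)*(w^2 - 6*w + 5) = (w - 4)*(w - 1)*(w + 2)*(w - 5)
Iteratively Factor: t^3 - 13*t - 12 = (t + 1)*(t^2 - t - 12) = (t - 4)*(t + 1)*(t + 3)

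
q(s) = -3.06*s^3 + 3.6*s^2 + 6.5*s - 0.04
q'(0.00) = 6.50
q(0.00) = -0.04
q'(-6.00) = -367.18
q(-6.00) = 751.52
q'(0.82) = 6.23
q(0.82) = 6.02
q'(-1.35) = -19.95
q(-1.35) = 5.27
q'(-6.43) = -419.34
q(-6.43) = 920.50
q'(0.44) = 7.89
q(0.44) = 3.26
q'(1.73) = -8.52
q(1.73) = 6.14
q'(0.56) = 7.65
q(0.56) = 4.19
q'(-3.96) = -165.97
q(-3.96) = 220.70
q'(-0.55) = -0.24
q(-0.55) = -2.02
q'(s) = -9.18*s^2 + 7.2*s + 6.5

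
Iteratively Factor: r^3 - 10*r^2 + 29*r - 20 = (r - 1)*(r^2 - 9*r + 20) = (r - 4)*(r - 1)*(r - 5)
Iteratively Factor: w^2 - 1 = (w - 1)*(w + 1)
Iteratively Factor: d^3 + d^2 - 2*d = (d)*(d^2 + d - 2) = d*(d - 1)*(d + 2)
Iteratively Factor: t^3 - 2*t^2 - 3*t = (t + 1)*(t^2 - 3*t) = (t - 3)*(t + 1)*(t)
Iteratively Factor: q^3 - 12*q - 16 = (q + 2)*(q^2 - 2*q - 8) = (q + 2)^2*(q - 4)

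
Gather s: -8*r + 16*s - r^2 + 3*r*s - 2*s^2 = -r^2 - 8*r - 2*s^2 + s*(3*r + 16)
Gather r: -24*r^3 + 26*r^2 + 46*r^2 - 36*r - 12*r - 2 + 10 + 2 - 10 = -24*r^3 + 72*r^2 - 48*r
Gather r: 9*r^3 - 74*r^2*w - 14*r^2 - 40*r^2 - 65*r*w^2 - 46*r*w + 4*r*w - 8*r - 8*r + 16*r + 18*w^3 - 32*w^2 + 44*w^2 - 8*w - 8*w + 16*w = 9*r^3 + r^2*(-74*w - 54) + r*(-65*w^2 - 42*w) + 18*w^3 + 12*w^2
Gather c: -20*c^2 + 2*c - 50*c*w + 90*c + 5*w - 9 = -20*c^2 + c*(92 - 50*w) + 5*w - 9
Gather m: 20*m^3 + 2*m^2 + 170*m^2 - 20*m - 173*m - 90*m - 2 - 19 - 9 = 20*m^3 + 172*m^2 - 283*m - 30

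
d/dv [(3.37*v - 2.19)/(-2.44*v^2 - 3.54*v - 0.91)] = (8.2228*v^2 - 10.6872*v - 10.8193)/(5.9536*v^4 + 17.2752*v^3 + 16.9724*v^2 + 6.4428*v + 0.8281)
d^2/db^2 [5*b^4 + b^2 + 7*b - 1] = 60*b^2 + 2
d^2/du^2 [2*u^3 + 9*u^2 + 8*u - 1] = 12*u + 18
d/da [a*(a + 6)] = 2*a + 6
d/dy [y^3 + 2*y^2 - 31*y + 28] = 3*y^2 + 4*y - 31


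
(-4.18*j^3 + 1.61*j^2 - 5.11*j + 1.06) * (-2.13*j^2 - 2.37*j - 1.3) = 8.9034*j^5 + 6.4773*j^4 + 12.5026*j^3 + 7.7599*j^2 + 4.1308*j - 1.378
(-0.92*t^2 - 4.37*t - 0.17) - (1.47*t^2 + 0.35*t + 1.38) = -2.39*t^2 - 4.72*t - 1.55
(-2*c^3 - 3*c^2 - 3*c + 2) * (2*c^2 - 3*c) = -4*c^5 + 3*c^3 + 13*c^2 - 6*c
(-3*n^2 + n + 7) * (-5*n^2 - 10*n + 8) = 15*n^4 + 25*n^3 - 69*n^2 - 62*n + 56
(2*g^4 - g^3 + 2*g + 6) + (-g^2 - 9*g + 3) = 2*g^4 - g^3 - g^2 - 7*g + 9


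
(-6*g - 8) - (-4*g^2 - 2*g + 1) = 4*g^2 - 4*g - 9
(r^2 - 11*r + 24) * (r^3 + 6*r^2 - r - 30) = r^5 - 5*r^4 - 43*r^3 + 125*r^2 + 306*r - 720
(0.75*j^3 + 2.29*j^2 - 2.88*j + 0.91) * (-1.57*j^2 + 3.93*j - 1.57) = -1.1775*j^5 - 0.6478*j^4 + 12.3438*j^3 - 16.3424*j^2 + 8.0979*j - 1.4287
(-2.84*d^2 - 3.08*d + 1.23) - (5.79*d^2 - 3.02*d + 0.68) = -8.63*d^2 - 0.0600000000000001*d + 0.55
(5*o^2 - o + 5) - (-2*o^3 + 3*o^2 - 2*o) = 2*o^3 + 2*o^2 + o + 5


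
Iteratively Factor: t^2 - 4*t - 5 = (t + 1)*(t - 5)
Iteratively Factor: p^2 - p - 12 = (p - 4)*(p + 3)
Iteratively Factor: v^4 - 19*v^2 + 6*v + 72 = (v + 4)*(v^3 - 4*v^2 - 3*v + 18) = (v + 2)*(v + 4)*(v^2 - 6*v + 9) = (v - 3)*(v + 2)*(v + 4)*(v - 3)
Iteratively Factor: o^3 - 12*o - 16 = (o - 4)*(o^2 + 4*o + 4) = (o - 4)*(o + 2)*(o + 2)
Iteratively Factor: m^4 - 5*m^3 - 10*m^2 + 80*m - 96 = (m + 4)*(m^3 - 9*m^2 + 26*m - 24) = (m - 3)*(m + 4)*(m^2 - 6*m + 8) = (m - 3)*(m - 2)*(m + 4)*(m - 4)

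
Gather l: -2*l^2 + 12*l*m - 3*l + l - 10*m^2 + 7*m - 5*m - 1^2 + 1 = -2*l^2 + l*(12*m - 2) - 10*m^2 + 2*m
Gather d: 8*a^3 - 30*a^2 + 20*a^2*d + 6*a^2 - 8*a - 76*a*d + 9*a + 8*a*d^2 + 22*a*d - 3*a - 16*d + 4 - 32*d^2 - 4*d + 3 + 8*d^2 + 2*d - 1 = 8*a^3 - 24*a^2 - 2*a + d^2*(8*a - 24) + d*(20*a^2 - 54*a - 18) + 6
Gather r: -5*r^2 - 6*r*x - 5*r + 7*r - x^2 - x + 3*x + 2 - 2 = -5*r^2 + r*(2 - 6*x) - x^2 + 2*x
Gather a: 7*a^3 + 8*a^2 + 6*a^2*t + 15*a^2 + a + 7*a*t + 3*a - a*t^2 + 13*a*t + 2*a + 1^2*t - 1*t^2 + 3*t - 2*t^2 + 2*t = 7*a^3 + a^2*(6*t + 23) + a*(-t^2 + 20*t + 6) - 3*t^2 + 6*t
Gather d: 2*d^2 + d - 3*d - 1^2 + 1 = 2*d^2 - 2*d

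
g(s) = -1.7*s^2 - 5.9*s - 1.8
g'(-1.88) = 0.49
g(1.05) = -9.87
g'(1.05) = -9.47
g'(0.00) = -5.90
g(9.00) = -192.60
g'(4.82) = -22.29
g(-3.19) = -0.28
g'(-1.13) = -2.06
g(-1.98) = 3.22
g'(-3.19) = 4.95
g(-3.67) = -3.04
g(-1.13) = 2.70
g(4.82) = -69.73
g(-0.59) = 1.09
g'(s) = -3.4*s - 5.9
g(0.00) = -1.80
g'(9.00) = -36.50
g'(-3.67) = 6.58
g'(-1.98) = 0.83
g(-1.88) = 3.28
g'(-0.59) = -3.89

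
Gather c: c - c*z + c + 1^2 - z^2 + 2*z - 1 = c*(2 - z) - z^2 + 2*z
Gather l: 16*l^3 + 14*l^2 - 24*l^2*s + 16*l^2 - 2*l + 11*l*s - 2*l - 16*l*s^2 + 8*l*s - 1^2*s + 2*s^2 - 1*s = 16*l^3 + l^2*(30 - 24*s) + l*(-16*s^2 + 19*s - 4) + 2*s^2 - 2*s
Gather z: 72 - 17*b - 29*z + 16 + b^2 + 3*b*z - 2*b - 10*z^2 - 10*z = b^2 - 19*b - 10*z^2 + z*(3*b - 39) + 88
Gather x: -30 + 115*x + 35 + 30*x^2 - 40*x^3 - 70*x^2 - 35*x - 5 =-40*x^3 - 40*x^2 + 80*x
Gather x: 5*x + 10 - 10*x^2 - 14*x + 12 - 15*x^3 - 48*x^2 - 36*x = -15*x^3 - 58*x^2 - 45*x + 22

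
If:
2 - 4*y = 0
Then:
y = 1/2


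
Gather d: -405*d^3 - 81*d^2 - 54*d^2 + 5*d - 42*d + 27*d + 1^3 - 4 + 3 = -405*d^3 - 135*d^2 - 10*d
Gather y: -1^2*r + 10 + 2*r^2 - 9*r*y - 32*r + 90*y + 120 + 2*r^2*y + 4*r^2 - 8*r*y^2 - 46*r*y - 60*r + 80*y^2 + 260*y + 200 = 6*r^2 - 93*r + y^2*(80 - 8*r) + y*(2*r^2 - 55*r + 350) + 330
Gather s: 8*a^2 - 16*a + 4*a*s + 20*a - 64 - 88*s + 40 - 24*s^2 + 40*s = 8*a^2 + 4*a - 24*s^2 + s*(4*a - 48) - 24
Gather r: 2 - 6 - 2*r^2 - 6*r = -2*r^2 - 6*r - 4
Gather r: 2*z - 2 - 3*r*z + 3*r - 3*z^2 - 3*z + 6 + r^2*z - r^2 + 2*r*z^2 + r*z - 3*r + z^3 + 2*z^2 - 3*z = r^2*(z - 1) + r*(2*z^2 - 2*z) + z^3 - z^2 - 4*z + 4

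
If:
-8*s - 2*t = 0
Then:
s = -t/4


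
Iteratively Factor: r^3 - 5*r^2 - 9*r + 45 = (r - 5)*(r^2 - 9) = (r - 5)*(r + 3)*(r - 3)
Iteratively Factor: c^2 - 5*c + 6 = (c - 3)*(c - 2)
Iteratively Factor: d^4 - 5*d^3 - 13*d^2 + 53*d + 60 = (d - 4)*(d^3 - d^2 - 17*d - 15) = (d - 4)*(d + 3)*(d^2 - 4*d - 5) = (d - 4)*(d + 1)*(d + 3)*(d - 5)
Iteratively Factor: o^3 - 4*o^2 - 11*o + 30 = (o + 3)*(o^2 - 7*o + 10) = (o - 5)*(o + 3)*(o - 2)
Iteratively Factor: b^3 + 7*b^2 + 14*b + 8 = (b + 1)*(b^2 + 6*b + 8) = (b + 1)*(b + 2)*(b + 4)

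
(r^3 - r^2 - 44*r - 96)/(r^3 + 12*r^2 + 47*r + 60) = (r - 8)/(r + 5)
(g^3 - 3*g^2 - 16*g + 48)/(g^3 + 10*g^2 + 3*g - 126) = (g^2 - 16)/(g^2 + 13*g + 42)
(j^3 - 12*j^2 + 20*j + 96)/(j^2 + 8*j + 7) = (j^3 - 12*j^2 + 20*j + 96)/(j^2 + 8*j + 7)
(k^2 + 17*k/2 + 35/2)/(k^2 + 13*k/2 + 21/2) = (k + 5)/(k + 3)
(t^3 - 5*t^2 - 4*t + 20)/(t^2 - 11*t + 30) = (t^2 - 4)/(t - 6)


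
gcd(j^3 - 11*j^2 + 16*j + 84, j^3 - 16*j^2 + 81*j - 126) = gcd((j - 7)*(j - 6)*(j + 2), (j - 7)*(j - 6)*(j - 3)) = j^2 - 13*j + 42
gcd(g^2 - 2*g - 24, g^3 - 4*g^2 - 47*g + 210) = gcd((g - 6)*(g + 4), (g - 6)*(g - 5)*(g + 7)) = g - 6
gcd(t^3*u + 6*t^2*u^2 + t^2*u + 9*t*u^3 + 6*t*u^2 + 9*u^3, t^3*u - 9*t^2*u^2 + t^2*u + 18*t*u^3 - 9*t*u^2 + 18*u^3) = t*u + u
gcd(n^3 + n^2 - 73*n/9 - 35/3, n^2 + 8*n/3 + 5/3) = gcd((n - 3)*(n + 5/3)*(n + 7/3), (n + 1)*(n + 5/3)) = n + 5/3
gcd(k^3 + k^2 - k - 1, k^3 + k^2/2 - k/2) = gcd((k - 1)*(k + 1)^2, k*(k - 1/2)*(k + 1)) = k + 1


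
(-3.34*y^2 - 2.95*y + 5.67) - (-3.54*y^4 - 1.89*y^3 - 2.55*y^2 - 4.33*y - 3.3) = 3.54*y^4 + 1.89*y^3 - 0.79*y^2 + 1.38*y + 8.97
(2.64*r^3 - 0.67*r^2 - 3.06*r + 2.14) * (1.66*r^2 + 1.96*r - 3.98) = 4.3824*r^5 + 4.0622*r^4 - 16.9*r^3 + 0.2214*r^2 + 16.3732*r - 8.5172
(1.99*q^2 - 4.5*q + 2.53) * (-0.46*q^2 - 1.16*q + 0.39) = -0.9154*q^4 - 0.2384*q^3 + 4.8323*q^2 - 4.6898*q + 0.9867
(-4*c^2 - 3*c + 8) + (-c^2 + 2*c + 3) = -5*c^2 - c + 11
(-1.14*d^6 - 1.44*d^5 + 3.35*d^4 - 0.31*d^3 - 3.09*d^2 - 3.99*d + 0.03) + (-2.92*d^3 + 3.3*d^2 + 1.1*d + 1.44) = -1.14*d^6 - 1.44*d^5 + 3.35*d^4 - 3.23*d^3 + 0.21*d^2 - 2.89*d + 1.47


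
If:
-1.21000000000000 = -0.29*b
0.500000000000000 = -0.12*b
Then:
No Solution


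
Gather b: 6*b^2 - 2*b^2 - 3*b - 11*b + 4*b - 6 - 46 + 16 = 4*b^2 - 10*b - 36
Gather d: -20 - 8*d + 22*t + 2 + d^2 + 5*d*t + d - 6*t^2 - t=d^2 + d*(5*t - 7) - 6*t^2 + 21*t - 18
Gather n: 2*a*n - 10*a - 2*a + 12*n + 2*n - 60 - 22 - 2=-12*a + n*(2*a + 14) - 84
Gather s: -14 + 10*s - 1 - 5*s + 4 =5*s - 11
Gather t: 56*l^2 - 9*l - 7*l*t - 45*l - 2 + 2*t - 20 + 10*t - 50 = 56*l^2 - 54*l + t*(12 - 7*l) - 72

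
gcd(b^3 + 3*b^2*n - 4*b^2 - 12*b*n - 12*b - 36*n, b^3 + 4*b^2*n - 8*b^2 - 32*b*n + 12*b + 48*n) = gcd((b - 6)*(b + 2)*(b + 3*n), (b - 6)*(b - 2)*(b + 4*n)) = b - 6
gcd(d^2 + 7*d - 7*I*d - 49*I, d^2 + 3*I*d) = 1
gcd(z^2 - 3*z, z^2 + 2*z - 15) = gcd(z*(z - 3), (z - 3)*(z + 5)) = z - 3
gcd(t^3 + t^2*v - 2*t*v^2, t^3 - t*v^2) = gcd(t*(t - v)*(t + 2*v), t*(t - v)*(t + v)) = t^2 - t*v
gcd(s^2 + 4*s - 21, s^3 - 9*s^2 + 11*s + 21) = s - 3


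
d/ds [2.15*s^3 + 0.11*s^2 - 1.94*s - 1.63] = 6.45*s^2 + 0.22*s - 1.94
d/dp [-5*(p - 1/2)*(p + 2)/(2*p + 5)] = 5*(-4*p^2 - 20*p - 19)/(2*(4*p^2 + 20*p + 25))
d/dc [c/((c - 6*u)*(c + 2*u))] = (-c*(c - 6*u) - c*(c + 2*u) + (c - 6*u)*(c + 2*u))/((c - 6*u)^2*(c + 2*u)^2)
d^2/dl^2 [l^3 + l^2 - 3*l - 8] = 6*l + 2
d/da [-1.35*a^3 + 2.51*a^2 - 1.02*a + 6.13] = -4.05*a^2 + 5.02*a - 1.02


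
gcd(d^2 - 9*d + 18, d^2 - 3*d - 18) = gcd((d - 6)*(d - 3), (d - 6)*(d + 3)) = d - 6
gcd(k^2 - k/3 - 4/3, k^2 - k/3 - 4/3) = k^2 - k/3 - 4/3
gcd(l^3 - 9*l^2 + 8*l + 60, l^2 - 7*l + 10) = l - 5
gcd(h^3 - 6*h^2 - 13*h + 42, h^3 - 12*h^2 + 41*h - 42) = h^2 - 9*h + 14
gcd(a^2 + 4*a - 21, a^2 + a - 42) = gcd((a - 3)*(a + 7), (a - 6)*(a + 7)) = a + 7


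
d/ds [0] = 0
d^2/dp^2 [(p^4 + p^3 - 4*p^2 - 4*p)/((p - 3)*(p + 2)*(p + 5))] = 2*(19*p^3 - 135*p^2 + 585*p - 285)/(p^6 + 6*p^5 - 33*p^4 - 172*p^3 + 495*p^2 + 1350*p - 3375)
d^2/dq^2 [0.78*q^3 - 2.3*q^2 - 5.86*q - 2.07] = 4.68*q - 4.6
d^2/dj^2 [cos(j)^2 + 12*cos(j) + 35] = -12*cos(j) - 2*cos(2*j)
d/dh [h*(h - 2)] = 2*h - 2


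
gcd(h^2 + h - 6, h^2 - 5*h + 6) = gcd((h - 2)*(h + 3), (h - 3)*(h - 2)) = h - 2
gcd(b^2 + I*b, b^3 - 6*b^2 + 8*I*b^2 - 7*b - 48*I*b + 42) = b + I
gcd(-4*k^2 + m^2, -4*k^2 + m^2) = 4*k^2 - m^2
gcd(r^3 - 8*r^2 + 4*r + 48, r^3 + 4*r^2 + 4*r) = r + 2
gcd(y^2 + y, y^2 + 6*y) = y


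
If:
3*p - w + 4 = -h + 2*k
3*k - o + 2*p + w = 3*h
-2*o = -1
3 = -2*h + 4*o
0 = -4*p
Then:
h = -1/2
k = -9/2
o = 1/2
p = 0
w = 25/2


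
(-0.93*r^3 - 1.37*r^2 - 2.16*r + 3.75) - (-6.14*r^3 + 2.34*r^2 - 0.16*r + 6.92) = 5.21*r^3 - 3.71*r^2 - 2.0*r - 3.17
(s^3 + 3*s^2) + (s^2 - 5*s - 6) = s^3 + 4*s^2 - 5*s - 6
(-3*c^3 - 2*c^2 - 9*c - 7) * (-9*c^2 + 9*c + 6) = 27*c^5 - 9*c^4 + 45*c^3 - 30*c^2 - 117*c - 42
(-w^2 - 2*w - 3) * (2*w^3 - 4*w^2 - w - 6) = -2*w^5 + 3*w^3 + 20*w^2 + 15*w + 18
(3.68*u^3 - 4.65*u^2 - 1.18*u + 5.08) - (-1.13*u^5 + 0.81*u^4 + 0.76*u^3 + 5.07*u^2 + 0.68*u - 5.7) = 1.13*u^5 - 0.81*u^4 + 2.92*u^3 - 9.72*u^2 - 1.86*u + 10.78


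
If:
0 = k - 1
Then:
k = 1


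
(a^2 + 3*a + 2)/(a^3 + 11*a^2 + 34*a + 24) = (a + 2)/(a^2 + 10*a + 24)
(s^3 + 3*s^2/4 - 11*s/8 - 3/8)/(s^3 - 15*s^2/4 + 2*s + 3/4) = (s + 3/2)/(s - 3)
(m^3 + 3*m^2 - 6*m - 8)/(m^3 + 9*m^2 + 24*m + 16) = (m - 2)/(m + 4)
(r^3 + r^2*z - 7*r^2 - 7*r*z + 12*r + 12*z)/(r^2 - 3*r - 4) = (r^2 + r*z - 3*r - 3*z)/(r + 1)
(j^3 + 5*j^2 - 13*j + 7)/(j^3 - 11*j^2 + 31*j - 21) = (j^2 + 6*j - 7)/(j^2 - 10*j + 21)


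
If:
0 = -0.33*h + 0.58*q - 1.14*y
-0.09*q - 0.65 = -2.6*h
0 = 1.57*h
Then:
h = 0.00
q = -7.22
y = -3.67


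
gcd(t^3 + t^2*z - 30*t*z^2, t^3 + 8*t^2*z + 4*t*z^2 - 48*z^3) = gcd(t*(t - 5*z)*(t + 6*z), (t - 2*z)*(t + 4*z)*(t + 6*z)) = t + 6*z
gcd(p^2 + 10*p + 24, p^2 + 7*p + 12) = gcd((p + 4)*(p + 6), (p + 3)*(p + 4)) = p + 4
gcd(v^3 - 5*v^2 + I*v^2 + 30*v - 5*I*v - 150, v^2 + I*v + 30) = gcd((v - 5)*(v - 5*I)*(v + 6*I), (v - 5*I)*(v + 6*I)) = v^2 + I*v + 30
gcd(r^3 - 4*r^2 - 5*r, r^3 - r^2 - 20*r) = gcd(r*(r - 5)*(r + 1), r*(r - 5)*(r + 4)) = r^2 - 5*r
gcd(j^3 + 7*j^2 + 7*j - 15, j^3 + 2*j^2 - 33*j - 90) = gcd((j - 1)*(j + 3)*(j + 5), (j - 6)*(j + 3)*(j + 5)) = j^2 + 8*j + 15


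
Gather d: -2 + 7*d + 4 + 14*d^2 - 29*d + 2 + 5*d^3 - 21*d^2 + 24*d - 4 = 5*d^3 - 7*d^2 + 2*d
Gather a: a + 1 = a + 1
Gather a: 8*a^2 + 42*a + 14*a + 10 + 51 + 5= 8*a^2 + 56*a + 66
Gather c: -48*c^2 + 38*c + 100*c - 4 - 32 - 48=-48*c^2 + 138*c - 84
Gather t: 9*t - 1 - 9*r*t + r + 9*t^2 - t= r + 9*t^2 + t*(8 - 9*r) - 1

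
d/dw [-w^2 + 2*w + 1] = 2 - 2*w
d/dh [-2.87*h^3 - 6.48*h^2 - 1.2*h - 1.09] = -8.61*h^2 - 12.96*h - 1.2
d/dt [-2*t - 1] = -2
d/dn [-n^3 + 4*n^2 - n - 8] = -3*n^2 + 8*n - 1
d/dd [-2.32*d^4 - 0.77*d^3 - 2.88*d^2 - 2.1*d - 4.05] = -9.28*d^3 - 2.31*d^2 - 5.76*d - 2.1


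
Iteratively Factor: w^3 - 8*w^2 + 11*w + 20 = (w + 1)*(w^2 - 9*w + 20) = (w - 5)*(w + 1)*(w - 4)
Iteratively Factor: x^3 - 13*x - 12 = (x + 1)*(x^2 - x - 12) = (x - 4)*(x + 1)*(x + 3)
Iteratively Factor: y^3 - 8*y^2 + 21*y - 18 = (y - 3)*(y^2 - 5*y + 6) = (y - 3)^2*(y - 2)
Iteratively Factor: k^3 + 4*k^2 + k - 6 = (k + 2)*(k^2 + 2*k - 3) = (k + 2)*(k + 3)*(k - 1)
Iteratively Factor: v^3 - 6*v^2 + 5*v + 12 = (v - 3)*(v^2 - 3*v - 4) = (v - 3)*(v + 1)*(v - 4)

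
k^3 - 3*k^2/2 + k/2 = k*(k - 1)*(k - 1/2)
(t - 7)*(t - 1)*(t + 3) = t^3 - 5*t^2 - 17*t + 21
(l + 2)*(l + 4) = l^2 + 6*l + 8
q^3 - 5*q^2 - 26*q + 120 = (q - 6)*(q - 4)*(q + 5)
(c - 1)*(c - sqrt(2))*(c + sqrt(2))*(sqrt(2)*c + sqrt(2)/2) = sqrt(2)*c^4 - sqrt(2)*c^3/2 - 5*sqrt(2)*c^2/2 + sqrt(2)*c + sqrt(2)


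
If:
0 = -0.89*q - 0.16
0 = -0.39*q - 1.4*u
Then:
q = -0.18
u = 0.05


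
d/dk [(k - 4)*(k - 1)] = 2*k - 5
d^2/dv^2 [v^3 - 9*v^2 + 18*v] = 6*v - 18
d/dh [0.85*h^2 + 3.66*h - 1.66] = 1.7*h + 3.66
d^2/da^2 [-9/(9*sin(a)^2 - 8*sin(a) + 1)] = 18*(162*sin(a)^4 - 108*sin(a)^3 - 229*sin(a)^2 + 220*sin(a) - 55)/(9*sin(a)^2 - 8*sin(a) + 1)^3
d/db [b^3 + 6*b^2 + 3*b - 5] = 3*b^2 + 12*b + 3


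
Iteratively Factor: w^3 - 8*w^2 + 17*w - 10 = (w - 1)*(w^2 - 7*w + 10) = (w - 2)*(w - 1)*(w - 5)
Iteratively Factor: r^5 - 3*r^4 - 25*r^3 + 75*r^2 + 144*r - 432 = (r - 4)*(r^4 + r^3 - 21*r^2 - 9*r + 108) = (r - 4)*(r - 3)*(r^3 + 4*r^2 - 9*r - 36) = (r - 4)*(r - 3)*(r + 3)*(r^2 + r - 12) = (r - 4)*(r - 3)^2*(r + 3)*(r + 4)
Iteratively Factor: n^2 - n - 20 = (n - 5)*(n + 4)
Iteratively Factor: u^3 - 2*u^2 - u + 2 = (u - 1)*(u^2 - u - 2) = (u - 1)*(u + 1)*(u - 2)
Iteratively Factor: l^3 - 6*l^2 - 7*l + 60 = (l + 3)*(l^2 - 9*l + 20) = (l - 5)*(l + 3)*(l - 4)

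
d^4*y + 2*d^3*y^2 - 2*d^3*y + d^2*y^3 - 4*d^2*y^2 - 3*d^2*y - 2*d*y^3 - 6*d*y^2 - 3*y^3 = (d - 3)*(d + y)^2*(d*y + y)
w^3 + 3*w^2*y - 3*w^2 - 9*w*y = w*(w - 3)*(w + 3*y)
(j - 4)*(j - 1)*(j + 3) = j^3 - 2*j^2 - 11*j + 12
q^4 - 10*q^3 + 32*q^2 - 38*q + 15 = (q - 5)*(q - 3)*(q - 1)^2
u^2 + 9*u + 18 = (u + 3)*(u + 6)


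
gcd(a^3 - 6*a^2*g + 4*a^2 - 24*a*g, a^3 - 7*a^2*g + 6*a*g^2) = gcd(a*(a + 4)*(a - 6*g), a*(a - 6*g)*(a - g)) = a^2 - 6*a*g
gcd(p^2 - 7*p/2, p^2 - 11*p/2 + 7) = p - 7/2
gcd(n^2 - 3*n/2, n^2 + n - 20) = 1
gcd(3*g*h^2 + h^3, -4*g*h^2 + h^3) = h^2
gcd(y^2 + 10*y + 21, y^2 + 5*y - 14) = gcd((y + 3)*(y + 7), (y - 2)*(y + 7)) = y + 7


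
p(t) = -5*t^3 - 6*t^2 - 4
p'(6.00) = -612.00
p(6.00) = -1300.00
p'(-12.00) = -2016.00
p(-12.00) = 7772.00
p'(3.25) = -197.44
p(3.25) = -239.02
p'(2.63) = -135.31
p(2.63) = -136.46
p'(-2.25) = -48.94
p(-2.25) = 22.58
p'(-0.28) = 2.18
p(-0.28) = -4.36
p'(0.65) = -14.14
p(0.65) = -7.91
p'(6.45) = -701.44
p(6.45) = -1595.30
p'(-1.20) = -7.20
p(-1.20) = -4.00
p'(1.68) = -62.50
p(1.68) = -44.64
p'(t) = -15*t^2 - 12*t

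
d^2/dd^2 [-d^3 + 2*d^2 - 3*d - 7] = 4 - 6*d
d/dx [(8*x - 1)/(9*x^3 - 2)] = (-144*x^3 + 27*x^2 - 16)/(81*x^6 - 36*x^3 + 4)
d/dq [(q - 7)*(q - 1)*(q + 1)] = 3*q^2 - 14*q - 1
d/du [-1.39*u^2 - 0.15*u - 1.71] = -2.78*u - 0.15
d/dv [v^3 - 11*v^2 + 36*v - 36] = 3*v^2 - 22*v + 36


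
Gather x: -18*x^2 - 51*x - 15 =-18*x^2 - 51*x - 15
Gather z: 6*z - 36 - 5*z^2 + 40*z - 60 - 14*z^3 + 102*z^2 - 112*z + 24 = -14*z^3 + 97*z^2 - 66*z - 72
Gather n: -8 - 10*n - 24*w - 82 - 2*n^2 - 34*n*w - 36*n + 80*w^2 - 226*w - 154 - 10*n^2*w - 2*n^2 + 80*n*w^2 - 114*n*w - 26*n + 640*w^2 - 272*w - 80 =n^2*(-10*w - 4) + n*(80*w^2 - 148*w - 72) + 720*w^2 - 522*w - 324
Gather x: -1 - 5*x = -5*x - 1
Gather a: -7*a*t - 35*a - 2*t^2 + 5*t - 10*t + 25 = a*(-7*t - 35) - 2*t^2 - 5*t + 25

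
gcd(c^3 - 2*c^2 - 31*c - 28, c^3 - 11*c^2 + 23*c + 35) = c^2 - 6*c - 7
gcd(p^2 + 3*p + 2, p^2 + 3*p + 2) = p^2 + 3*p + 2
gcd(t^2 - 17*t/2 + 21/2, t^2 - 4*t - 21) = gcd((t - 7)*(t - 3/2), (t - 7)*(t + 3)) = t - 7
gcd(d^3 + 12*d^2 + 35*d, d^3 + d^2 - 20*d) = d^2 + 5*d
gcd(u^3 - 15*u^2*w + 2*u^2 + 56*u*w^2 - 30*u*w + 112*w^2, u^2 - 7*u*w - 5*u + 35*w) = u - 7*w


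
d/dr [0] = 0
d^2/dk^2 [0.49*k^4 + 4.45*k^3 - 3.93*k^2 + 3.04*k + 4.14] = 5.88*k^2 + 26.7*k - 7.86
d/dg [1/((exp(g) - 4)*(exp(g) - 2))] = 2*(3 - exp(g))*exp(g)/(exp(4*g) - 12*exp(3*g) + 52*exp(2*g) - 96*exp(g) + 64)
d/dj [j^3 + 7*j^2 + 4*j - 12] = 3*j^2 + 14*j + 4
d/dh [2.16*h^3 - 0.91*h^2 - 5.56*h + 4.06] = 6.48*h^2 - 1.82*h - 5.56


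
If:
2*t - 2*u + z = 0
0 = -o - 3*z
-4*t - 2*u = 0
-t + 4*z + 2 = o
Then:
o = 36/43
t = 2/43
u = -4/43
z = -12/43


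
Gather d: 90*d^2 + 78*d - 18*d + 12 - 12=90*d^2 + 60*d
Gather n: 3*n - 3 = 3*n - 3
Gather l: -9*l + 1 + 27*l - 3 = 18*l - 2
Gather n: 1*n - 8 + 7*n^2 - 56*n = 7*n^2 - 55*n - 8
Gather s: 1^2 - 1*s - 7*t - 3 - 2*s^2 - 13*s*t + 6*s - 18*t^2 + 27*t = -2*s^2 + s*(5 - 13*t) - 18*t^2 + 20*t - 2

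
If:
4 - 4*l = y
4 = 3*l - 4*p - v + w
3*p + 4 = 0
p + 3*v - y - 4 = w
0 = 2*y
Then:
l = 1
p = -4/3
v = 1/2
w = -23/6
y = 0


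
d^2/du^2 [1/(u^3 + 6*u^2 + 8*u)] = 2*(-3*u*(u + 2)*(u^2 + 6*u + 8) + (3*u^2 + 12*u + 8)^2)/(u^3*(u^2 + 6*u + 8)^3)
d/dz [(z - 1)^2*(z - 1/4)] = 3*z^2 - 9*z/2 + 3/2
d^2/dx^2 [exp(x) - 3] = exp(x)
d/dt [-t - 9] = -1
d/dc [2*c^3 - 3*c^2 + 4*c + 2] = 6*c^2 - 6*c + 4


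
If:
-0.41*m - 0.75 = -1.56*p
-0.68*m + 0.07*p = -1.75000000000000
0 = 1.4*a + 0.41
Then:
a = -0.29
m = 2.70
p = 1.19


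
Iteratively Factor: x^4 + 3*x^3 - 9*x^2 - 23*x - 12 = (x + 1)*(x^3 + 2*x^2 - 11*x - 12) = (x + 1)^2*(x^2 + x - 12) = (x + 1)^2*(x + 4)*(x - 3)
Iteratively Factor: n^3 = (n)*(n^2) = n^2*(n)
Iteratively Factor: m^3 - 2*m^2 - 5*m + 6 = (m - 1)*(m^2 - m - 6) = (m - 3)*(m - 1)*(m + 2)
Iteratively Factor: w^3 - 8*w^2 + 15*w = (w)*(w^2 - 8*w + 15) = w*(w - 5)*(w - 3)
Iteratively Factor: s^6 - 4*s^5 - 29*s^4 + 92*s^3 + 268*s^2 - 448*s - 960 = (s + 4)*(s^5 - 8*s^4 + 3*s^3 + 80*s^2 - 52*s - 240) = (s + 2)*(s + 4)*(s^4 - 10*s^3 + 23*s^2 + 34*s - 120) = (s - 5)*(s + 2)*(s + 4)*(s^3 - 5*s^2 - 2*s + 24) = (s - 5)*(s - 4)*(s + 2)*(s + 4)*(s^2 - s - 6) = (s - 5)*(s - 4)*(s - 3)*(s + 2)*(s + 4)*(s + 2)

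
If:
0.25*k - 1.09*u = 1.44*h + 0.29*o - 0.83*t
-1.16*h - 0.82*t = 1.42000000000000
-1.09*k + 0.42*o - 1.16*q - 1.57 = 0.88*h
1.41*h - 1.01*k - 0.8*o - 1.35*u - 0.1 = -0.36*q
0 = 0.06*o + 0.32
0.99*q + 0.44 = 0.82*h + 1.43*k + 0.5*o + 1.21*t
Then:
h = -0.35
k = 0.81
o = -5.33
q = -3.78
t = -1.24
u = 1.11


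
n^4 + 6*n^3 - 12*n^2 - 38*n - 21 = (n - 3)*(n + 1)^2*(n + 7)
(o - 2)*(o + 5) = o^2 + 3*o - 10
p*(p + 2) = p^2 + 2*p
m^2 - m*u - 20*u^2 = (m - 5*u)*(m + 4*u)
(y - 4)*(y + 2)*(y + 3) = y^3 + y^2 - 14*y - 24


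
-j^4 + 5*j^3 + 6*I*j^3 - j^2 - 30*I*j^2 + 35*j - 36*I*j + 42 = (j - 6)*(j - 7*I)*(-I*j + 1)*(-I*j - I)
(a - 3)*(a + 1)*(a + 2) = a^3 - 7*a - 6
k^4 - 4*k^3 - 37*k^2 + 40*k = k*(k - 8)*(k - 1)*(k + 5)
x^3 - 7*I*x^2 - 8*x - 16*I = (x - 4*I)^2*(x + I)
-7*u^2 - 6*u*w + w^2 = (-7*u + w)*(u + w)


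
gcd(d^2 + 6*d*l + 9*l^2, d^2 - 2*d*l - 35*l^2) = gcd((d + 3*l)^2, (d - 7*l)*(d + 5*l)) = 1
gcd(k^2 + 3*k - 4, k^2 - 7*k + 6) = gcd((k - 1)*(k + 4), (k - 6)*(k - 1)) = k - 1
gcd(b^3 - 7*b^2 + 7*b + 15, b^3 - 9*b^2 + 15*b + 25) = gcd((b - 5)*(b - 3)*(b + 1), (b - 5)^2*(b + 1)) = b^2 - 4*b - 5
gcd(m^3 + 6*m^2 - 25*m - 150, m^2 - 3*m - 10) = m - 5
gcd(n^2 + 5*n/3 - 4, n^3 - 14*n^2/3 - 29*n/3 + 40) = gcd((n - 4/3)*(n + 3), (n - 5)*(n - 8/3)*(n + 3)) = n + 3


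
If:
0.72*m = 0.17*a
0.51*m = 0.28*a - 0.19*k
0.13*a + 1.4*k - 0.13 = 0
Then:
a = 0.10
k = 0.08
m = 0.02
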